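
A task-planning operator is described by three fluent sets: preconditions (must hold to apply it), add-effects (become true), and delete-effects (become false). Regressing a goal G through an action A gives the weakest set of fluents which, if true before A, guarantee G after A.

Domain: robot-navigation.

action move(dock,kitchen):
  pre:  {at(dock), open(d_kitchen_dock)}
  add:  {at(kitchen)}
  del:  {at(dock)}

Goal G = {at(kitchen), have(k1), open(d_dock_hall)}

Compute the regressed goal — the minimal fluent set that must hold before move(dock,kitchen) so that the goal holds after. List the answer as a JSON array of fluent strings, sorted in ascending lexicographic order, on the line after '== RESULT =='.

Compute (G \ add) ∪ pre:
  G ∩ del = {}  (empty — regression defined)
  G \ add = {at(kitchen), have(k1), open(d_dock_hall)} \ {at(kitchen)} = {have(k1), open(d_dock_hall)}
  ∪ pre   = {have(k1), open(d_dock_hall)} ∪ {at(dock), open(d_kitchen_dock)}
          = {at(dock), have(k1), open(d_dock_hall), open(d_kitchen_dock)}

== RESULT ==
["at(dock)", "have(k1)", "open(d_dock_hall)", "open(d_kitchen_dock)"]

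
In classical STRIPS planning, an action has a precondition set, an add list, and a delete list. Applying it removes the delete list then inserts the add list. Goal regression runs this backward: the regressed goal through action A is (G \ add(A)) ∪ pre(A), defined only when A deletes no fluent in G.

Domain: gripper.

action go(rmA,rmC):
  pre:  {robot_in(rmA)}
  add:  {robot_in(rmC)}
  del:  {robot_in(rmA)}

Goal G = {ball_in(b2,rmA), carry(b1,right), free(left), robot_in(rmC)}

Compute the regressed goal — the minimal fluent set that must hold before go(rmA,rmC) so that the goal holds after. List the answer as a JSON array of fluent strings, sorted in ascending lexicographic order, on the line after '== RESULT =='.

Compute (G \ add) ∪ pre:
  G ∩ del = {}  (empty — regression defined)
  G \ add = {ball_in(b2,rmA), carry(b1,right), free(left), robot_in(rmC)} \ {robot_in(rmC)} = {ball_in(b2,rmA), carry(b1,right), free(left)}
  ∪ pre   = {ball_in(b2,rmA), carry(b1,right), free(left)} ∪ {robot_in(rmA)}
          = {ball_in(b2,rmA), carry(b1,right), free(left), robot_in(rmA)}

== RESULT ==
["ball_in(b2,rmA)", "carry(b1,right)", "free(left)", "robot_in(rmA)"]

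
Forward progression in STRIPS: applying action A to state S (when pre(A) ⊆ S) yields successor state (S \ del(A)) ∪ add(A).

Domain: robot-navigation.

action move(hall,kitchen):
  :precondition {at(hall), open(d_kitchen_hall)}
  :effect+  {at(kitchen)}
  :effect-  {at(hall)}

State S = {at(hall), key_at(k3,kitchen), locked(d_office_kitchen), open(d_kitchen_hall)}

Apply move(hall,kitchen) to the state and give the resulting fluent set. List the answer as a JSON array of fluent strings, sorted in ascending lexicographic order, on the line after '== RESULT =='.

Progress:
  pre ⊆ S: {at(hall), open(d_kitchen_hall)} ⊆ S  — applicable
  S \ del = {key_at(k3,kitchen), locked(d_office_kitchen), open(d_kitchen_hall)}
  ∪ add   = {at(kitchen), key_at(k3,kitchen), locked(d_office_kitchen), open(d_kitchen_hall)}

== RESULT ==
["at(kitchen)", "key_at(k3,kitchen)", "locked(d_office_kitchen)", "open(d_kitchen_hall)"]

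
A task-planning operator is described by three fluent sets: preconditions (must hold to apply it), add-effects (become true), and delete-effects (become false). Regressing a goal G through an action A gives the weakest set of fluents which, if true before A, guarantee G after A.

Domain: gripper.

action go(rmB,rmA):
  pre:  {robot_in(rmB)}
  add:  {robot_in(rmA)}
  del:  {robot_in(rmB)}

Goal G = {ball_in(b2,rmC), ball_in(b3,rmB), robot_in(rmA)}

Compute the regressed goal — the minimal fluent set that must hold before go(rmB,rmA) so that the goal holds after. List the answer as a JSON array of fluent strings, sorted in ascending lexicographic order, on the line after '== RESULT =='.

Regress:
  G ∩ del = {}  (empty — regression defined)
  G \ add = {ball_in(b2,rmC), ball_in(b3,rmB), robot_in(rmA)} \ {robot_in(rmA)} = {ball_in(b2,rmC), ball_in(b3,rmB)}
  ∪ pre   = {ball_in(b2,rmC), ball_in(b3,rmB)} ∪ {robot_in(rmB)}
          = {ball_in(b2,rmC), ball_in(b3,rmB), robot_in(rmB)}

== RESULT ==
["ball_in(b2,rmC)", "ball_in(b3,rmB)", "robot_in(rmB)"]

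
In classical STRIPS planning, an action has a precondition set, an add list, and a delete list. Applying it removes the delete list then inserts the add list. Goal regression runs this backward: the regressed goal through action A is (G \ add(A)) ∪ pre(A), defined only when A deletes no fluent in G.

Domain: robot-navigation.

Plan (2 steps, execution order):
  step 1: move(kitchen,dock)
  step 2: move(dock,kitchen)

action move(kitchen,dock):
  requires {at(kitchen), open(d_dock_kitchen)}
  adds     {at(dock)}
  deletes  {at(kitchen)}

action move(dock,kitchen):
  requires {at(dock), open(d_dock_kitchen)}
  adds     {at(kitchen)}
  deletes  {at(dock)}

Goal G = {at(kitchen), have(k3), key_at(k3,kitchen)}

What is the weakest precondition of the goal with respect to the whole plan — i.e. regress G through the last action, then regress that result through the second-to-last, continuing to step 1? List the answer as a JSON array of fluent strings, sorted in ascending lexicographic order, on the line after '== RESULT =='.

Regress step by step:
  through step 2 (move(dock,kitchen)): drop {at(kitchen)}, keep {have(k3), key_at(k3,kitchen)}, require {at(dock), open(d_dock_kitchen)}
    → {at(dock), have(k3), key_at(k3,kitchen), open(d_dock_kitchen)}
  through step 1 (move(kitchen,dock)): drop {at(dock)}, keep {have(k3), key_at(k3,kitchen), open(d_dock_kitchen)}, require {at(kitchen), open(d_dock_kitchen)}
    → {at(kitchen), have(k3), key_at(k3,kitchen), open(d_dock_kitchen)}

== RESULT ==
["at(kitchen)", "have(k3)", "key_at(k3,kitchen)", "open(d_dock_kitchen)"]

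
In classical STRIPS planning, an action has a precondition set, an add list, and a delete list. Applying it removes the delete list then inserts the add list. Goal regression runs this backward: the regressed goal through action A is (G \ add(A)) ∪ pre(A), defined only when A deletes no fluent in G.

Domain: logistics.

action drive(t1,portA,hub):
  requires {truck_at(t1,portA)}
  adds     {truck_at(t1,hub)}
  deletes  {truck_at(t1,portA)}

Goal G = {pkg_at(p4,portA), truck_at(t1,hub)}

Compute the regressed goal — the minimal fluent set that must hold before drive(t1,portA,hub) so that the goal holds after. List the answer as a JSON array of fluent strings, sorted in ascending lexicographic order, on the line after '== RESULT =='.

Compute (G \ add) ∪ pre:
  G ∩ del = {}  (empty — regression defined)
  G \ add = {pkg_at(p4,portA), truck_at(t1,hub)} \ {truck_at(t1,hub)} = {pkg_at(p4,portA)}
  ∪ pre   = {pkg_at(p4,portA)} ∪ {truck_at(t1,portA)}
          = {pkg_at(p4,portA), truck_at(t1,portA)}

== RESULT ==
["pkg_at(p4,portA)", "truck_at(t1,portA)"]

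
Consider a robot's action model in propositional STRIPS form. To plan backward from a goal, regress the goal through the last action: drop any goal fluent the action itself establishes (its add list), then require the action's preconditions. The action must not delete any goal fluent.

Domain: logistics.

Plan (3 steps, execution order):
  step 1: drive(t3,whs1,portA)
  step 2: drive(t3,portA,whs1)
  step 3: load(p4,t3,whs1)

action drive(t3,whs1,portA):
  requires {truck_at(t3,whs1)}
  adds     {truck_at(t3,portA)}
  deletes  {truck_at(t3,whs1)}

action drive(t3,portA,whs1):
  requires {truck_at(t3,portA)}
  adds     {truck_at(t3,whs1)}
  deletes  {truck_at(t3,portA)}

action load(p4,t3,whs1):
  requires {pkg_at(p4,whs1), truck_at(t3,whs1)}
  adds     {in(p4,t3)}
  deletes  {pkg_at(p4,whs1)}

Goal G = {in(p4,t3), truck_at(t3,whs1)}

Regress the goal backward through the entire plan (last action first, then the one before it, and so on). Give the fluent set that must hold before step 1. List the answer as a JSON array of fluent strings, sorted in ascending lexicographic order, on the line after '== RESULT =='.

Regress step by step:
  through step 3 (load(p4,t3,whs1)): drop {in(p4,t3)}, keep {truck_at(t3,whs1)}, require {pkg_at(p4,whs1), truck_at(t3,whs1)}
    → {pkg_at(p4,whs1), truck_at(t3,whs1)}
  through step 2 (drive(t3,portA,whs1)): drop {truck_at(t3,whs1)}, keep {pkg_at(p4,whs1)}, require {truck_at(t3,portA)}
    → {pkg_at(p4,whs1), truck_at(t3,portA)}
  through step 1 (drive(t3,whs1,portA)): drop {truck_at(t3,portA)}, keep {pkg_at(p4,whs1)}, require {truck_at(t3,whs1)}
    → {pkg_at(p4,whs1), truck_at(t3,whs1)}

== RESULT ==
["pkg_at(p4,whs1)", "truck_at(t3,whs1)"]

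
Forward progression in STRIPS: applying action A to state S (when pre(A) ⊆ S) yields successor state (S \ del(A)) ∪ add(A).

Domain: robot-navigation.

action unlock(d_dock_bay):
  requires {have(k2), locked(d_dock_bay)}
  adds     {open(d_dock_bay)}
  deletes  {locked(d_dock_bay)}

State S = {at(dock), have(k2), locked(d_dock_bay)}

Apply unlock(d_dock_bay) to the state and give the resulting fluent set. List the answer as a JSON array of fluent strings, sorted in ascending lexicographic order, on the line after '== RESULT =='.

Compute (S \ del) ∪ add:
  pre ⊆ S: {have(k2), locked(d_dock_bay)} ⊆ S  — applicable
  S \ del = {at(dock), have(k2)}
  ∪ add   = {at(dock), have(k2), open(d_dock_bay)}

== RESULT ==
["at(dock)", "have(k2)", "open(d_dock_bay)"]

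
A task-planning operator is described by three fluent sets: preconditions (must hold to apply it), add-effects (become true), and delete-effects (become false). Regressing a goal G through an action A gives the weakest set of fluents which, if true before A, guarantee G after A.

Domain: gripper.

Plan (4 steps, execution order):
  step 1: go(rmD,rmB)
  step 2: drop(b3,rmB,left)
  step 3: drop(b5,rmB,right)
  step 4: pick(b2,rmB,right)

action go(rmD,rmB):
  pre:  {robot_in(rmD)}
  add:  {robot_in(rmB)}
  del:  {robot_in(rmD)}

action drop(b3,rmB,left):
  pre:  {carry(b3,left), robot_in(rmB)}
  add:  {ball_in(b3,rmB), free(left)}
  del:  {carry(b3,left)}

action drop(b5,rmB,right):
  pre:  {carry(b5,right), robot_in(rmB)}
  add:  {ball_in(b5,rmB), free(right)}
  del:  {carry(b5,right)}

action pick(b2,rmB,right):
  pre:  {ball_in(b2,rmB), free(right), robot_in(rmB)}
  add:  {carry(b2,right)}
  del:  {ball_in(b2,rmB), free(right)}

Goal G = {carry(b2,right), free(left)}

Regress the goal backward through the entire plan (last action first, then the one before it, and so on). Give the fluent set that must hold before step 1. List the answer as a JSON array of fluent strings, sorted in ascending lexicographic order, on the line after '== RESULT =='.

Regress step by step:
  through step 4 (pick(b2,rmB,right)): drop {carry(b2,right)}, keep {free(left)}, require {ball_in(b2,rmB), free(right), robot_in(rmB)}
    → {ball_in(b2,rmB), free(left), free(right), robot_in(rmB)}
  through step 3 (drop(b5,rmB,right)): drop {free(right)}, keep {ball_in(b2,rmB), free(left), robot_in(rmB)}, require {carry(b5,right), robot_in(rmB)}
    → {ball_in(b2,rmB), carry(b5,right), free(left), robot_in(rmB)}
  through step 2 (drop(b3,rmB,left)): drop {free(left)}, keep {ball_in(b2,rmB), carry(b5,right), robot_in(rmB)}, require {carry(b3,left), robot_in(rmB)}
    → {ball_in(b2,rmB), carry(b3,left), carry(b5,right), robot_in(rmB)}
  through step 1 (go(rmD,rmB)): drop {robot_in(rmB)}, keep {ball_in(b2,rmB), carry(b3,left), carry(b5,right)}, require {robot_in(rmD)}
    → {ball_in(b2,rmB), carry(b3,left), carry(b5,right), robot_in(rmD)}

== RESULT ==
["ball_in(b2,rmB)", "carry(b3,left)", "carry(b5,right)", "robot_in(rmD)"]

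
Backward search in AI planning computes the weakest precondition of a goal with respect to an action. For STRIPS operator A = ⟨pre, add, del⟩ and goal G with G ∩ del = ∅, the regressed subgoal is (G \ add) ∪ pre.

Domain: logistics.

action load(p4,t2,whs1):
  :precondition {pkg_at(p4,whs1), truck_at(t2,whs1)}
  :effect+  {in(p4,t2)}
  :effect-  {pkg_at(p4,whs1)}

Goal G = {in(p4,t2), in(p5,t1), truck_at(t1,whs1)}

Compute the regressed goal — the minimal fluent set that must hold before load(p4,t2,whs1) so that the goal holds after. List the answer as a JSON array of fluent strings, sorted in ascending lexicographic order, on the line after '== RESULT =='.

Regress:
  G ∩ del = {}  (empty — regression defined)
  G \ add = {in(p4,t2), in(p5,t1), truck_at(t1,whs1)} \ {in(p4,t2)} = {in(p5,t1), truck_at(t1,whs1)}
  ∪ pre   = {in(p5,t1), truck_at(t1,whs1)} ∪ {pkg_at(p4,whs1), truck_at(t2,whs1)}
          = {in(p5,t1), pkg_at(p4,whs1), truck_at(t1,whs1), truck_at(t2,whs1)}

== RESULT ==
["in(p5,t1)", "pkg_at(p4,whs1)", "truck_at(t1,whs1)", "truck_at(t2,whs1)"]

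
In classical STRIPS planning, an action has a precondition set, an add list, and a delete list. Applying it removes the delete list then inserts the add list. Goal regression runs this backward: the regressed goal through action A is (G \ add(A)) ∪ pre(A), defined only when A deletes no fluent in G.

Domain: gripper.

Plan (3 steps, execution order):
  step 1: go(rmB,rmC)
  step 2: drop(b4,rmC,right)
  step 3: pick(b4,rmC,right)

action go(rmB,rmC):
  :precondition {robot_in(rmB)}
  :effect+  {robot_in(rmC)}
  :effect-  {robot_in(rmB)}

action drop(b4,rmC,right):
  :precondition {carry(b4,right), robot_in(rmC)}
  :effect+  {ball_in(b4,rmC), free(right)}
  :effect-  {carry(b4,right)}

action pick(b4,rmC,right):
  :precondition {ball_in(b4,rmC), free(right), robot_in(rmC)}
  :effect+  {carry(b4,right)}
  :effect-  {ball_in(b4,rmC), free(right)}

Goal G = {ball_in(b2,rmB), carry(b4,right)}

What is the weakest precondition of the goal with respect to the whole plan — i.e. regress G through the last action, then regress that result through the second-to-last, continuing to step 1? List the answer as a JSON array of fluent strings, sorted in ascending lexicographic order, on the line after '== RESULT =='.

Work backward from the goal:
  through step 3 (pick(b4,rmC,right)): drop {carry(b4,right)}, keep {ball_in(b2,rmB)}, require {ball_in(b4,rmC), free(right), robot_in(rmC)}
    → {ball_in(b2,rmB), ball_in(b4,rmC), free(right), robot_in(rmC)}
  through step 2 (drop(b4,rmC,right)): drop {ball_in(b4,rmC), free(right)}, keep {ball_in(b2,rmB), robot_in(rmC)}, require {carry(b4,right), robot_in(rmC)}
    → {ball_in(b2,rmB), carry(b4,right), robot_in(rmC)}
  through step 1 (go(rmB,rmC)): drop {robot_in(rmC)}, keep {ball_in(b2,rmB), carry(b4,right)}, require {robot_in(rmB)}
    → {ball_in(b2,rmB), carry(b4,right), robot_in(rmB)}

== RESULT ==
["ball_in(b2,rmB)", "carry(b4,right)", "robot_in(rmB)"]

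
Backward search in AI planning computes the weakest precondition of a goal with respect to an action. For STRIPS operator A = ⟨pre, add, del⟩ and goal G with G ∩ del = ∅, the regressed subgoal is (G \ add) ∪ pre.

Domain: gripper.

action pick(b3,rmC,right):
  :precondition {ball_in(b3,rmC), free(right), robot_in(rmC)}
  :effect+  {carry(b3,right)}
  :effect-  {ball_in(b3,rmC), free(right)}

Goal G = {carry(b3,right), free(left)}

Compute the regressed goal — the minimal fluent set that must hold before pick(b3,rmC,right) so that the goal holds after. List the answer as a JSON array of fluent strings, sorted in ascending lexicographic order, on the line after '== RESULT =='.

Compute (G \ add) ∪ pre:
  G ∩ del = {}  (empty — regression defined)
  G \ add = {carry(b3,right), free(left)} \ {carry(b3,right)} = {free(left)}
  ∪ pre   = {free(left)} ∪ {ball_in(b3,rmC), free(right), robot_in(rmC)}
          = {ball_in(b3,rmC), free(left), free(right), robot_in(rmC)}

== RESULT ==
["ball_in(b3,rmC)", "free(left)", "free(right)", "robot_in(rmC)"]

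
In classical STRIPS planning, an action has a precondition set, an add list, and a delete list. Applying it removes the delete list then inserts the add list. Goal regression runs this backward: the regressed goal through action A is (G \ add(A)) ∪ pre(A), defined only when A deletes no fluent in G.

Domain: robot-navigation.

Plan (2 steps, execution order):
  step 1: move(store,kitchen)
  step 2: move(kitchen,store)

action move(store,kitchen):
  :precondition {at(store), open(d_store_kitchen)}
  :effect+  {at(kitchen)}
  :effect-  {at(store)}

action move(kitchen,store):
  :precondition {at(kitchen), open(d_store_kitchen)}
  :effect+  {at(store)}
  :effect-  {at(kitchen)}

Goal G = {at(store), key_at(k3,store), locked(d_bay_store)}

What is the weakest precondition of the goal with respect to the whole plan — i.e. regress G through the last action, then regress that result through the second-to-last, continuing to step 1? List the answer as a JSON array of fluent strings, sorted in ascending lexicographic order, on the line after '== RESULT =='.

Regress step by step:
  through step 2 (move(kitchen,store)): drop {at(store)}, keep {key_at(k3,store), locked(d_bay_store)}, require {at(kitchen), open(d_store_kitchen)}
    → {at(kitchen), key_at(k3,store), locked(d_bay_store), open(d_store_kitchen)}
  through step 1 (move(store,kitchen)): drop {at(kitchen)}, keep {key_at(k3,store), locked(d_bay_store), open(d_store_kitchen)}, require {at(store), open(d_store_kitchen)}
    → {at(store), key_at(k3,store), locked(d_bay_store), open(d_store_kitchen)}

== RESULT ==
["at(store)", "key_at(k3,store)", "locked(d_bay_store)", "open(d_store_kitchen)"]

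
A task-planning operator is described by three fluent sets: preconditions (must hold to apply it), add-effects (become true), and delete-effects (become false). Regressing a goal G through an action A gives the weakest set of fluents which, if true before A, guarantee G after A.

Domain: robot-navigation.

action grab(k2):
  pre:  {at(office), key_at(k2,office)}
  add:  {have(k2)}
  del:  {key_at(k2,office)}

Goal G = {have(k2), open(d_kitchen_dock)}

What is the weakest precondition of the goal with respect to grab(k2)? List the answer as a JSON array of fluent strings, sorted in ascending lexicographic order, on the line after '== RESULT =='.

Compute (G \ add) ∪ pre:
  G ∩ del = {}  (empty — regression defined)
  G \ add = {have(k2), open(d_kitchen_dock)} \ {have(k2)} = {open(d_kitchen_dock)}
  ∪ pre   = {open(d_kitchen_dock)} ∪ {at(office), key_at(k2,office)}
          = {at(office), key_at(k2,office), open(d_kitchen_dock)}

== RESULT ==
["at(office)", "key_at(k2,office)", "open(d_kitchen_dock)"]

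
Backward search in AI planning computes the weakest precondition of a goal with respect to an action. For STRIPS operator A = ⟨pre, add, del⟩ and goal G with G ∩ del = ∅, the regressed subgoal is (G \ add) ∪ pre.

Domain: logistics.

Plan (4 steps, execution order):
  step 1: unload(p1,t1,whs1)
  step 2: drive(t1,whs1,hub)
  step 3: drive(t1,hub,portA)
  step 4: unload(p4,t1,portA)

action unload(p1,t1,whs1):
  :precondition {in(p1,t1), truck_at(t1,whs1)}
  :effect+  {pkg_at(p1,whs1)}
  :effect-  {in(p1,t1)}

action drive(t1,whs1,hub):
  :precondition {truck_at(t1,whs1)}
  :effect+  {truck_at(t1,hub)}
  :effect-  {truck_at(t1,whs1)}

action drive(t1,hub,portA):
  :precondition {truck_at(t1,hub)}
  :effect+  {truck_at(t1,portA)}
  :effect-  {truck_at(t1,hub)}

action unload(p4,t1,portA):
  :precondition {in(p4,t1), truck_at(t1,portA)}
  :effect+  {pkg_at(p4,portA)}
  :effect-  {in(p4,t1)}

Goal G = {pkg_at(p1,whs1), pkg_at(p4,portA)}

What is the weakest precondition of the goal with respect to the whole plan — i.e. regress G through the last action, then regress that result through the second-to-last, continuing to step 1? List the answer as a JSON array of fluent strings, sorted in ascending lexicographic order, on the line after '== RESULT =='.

Regress step by step:
  through step 4 (unload(p4,t1,portA)): drop {pkg_at(p4,portA)}, keep {pkg_at(p1,whs1)}, require {in(p4,t1), truck_at(t1,portA)}
    → {in(p4,t1), pkg_at(p1,whs1), truck_at(t1,portA)}
  through step 3 (drive(t1,hub,portA)): drop {truck_at(t1,portA)}, keep {in(p4,t1), pkg_at(p1,whs1)}, require {truck_at(t1,hub)}
    → {in(p4,t1), pkg_at(p1,whs1), truck_at(t1,hub)}
  through step 2 (drive(t1,whs1,hub)): drop {truck_at(t1,hub)}, keep {in(p4,t1), pkg_at(p1,whs1)}, require {truck_at(t1,whs1)}
    → {in(p4,t1), pkg_at(p1,whs1), truck_at(t1,whs1)}
  through step 1 (unload(p1,t1,whs1)): drop {pkg_at(p1,whs1)}, keep {in(p4,t1), truck_at(t1,whs1)}, require {in(p1,t1), truck_at(t1,whs1)}
    → {in(p1,t1), in(p4,t1), truck_at(t1,whs1)}

== RESULT ==
["in(p1,t1)", "in(p4,t1)", "truck_at(t1,whs1)"]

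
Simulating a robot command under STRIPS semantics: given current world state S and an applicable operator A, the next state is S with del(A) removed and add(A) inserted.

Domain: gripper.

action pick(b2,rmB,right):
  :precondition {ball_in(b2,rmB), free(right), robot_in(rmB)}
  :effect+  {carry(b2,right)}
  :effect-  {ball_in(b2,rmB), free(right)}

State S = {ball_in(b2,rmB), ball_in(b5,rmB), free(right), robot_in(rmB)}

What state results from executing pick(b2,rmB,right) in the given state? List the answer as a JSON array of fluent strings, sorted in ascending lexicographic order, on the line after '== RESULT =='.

Compute (S \ del) ∪ add:
  pre ⊆ S: {ball_in(b2,rmB), free(right), robot_in(rmB)} ⊆ S  — applicable
  S \ del = {ball_in(b5,rmB), robot_in(rmB)}
  ∪ add   = {ball_in(b5,rmB), carry(b2,right), robot_in(rmB)}

== RESULT ==
["ball_in(b5,rmB)", "carry(b2,right)", "robot_in(rmB)"]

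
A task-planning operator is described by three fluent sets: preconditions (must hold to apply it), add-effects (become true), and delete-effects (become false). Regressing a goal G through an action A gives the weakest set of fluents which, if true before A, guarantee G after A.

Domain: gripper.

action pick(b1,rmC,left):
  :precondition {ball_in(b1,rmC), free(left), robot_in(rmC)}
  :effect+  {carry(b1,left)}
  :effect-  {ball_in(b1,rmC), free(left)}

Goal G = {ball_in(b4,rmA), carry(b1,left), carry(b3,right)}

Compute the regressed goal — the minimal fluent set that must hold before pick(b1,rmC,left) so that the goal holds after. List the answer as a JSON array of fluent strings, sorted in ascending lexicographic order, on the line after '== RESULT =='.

Regress:
  G ∩ del = {}  (empty — regression defined)
  G \ add = {ball_in(b4,rmA), carry(b1,left), carry(b3,right)} \ {carry(b1,left)} = {ball_in(b4,rmA), carry(b3,right)}
  ∪ pre   = {ball_in(b4,rmA), carry(b3,right)} ∪ {ball_in(b1,rmC), free(left), robot_in(rmC)}
          = {ball_in(b1,rmC), ball_in(b4,rmA), carry(b3,right), free(left), robot_in(rmC)}

== RESULT ==
["ball_in(b1,rmC)", "ball_in(b4,rmA)", "carry(b3,right)", "free(left)", "robot_in(rmC)"]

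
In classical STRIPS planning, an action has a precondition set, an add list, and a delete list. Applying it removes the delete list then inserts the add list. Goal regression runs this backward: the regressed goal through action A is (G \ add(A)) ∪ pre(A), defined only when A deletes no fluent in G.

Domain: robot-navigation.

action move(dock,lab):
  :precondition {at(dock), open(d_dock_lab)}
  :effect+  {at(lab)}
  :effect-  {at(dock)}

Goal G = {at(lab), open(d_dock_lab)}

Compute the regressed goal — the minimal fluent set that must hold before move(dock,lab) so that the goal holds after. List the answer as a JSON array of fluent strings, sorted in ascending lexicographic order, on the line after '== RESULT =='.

Regress:
  G ∩ del = {}  (empty — regression defined)
  G \ add = {at(lab), open(d_dock_lab)} \ {at(lab)} = {open(d_dock_lab)}
  ∪ pre   = {open(d_dock_lab)} ∪ {at(dock), open(d_dock_lab)}
          = {at(dock), open(d_dock_lab)}

== RESULT ==
["at(dock)", "open(d_dock_lab)"]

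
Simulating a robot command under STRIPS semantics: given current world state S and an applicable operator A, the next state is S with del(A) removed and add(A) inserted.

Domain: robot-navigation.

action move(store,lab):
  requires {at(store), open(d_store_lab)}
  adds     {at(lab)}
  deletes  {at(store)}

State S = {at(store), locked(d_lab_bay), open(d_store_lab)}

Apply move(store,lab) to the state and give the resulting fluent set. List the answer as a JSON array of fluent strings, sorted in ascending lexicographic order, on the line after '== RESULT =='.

Progress:
  pre ⊆ S: {at(store), open(d_store_lab)} ⊆ S  — applicable
  S \ del = {locked(d_lab_bay), open(d_store_lab)}
  ∪ add   = {at(lab), locked(d_lab_bay), open(d_store_lab)}

== RESULT ==
["at(lab)", "locked(d_lab_bay)", "open(d_store_lab)"]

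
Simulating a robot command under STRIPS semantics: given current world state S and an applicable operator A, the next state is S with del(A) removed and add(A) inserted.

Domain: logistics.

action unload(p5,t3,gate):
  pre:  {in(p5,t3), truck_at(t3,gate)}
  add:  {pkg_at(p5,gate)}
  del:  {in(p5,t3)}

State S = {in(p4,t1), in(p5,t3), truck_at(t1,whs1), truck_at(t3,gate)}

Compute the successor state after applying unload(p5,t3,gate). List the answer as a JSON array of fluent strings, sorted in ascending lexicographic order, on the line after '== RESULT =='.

Compute (S \ del) ∪ add:
  pre ⊆ S: {in(p5,t3), truck_at(t3,gate)} ⊆ S  — applicable
  S \ del = {in(p4,t1), truck_at(t1,whs1), truck_at(t3,gate)}
  ∪ add   = {in(p4,t1), pkg_at(p5,gate), truck_at(t1,whs1), truck_at(t3,gate)}

== RESULT ==
["in(p4,t1)", "pkg_at(p5,gate)", "truck_at(t1,whs1)", "truck_at(t3,gate)"]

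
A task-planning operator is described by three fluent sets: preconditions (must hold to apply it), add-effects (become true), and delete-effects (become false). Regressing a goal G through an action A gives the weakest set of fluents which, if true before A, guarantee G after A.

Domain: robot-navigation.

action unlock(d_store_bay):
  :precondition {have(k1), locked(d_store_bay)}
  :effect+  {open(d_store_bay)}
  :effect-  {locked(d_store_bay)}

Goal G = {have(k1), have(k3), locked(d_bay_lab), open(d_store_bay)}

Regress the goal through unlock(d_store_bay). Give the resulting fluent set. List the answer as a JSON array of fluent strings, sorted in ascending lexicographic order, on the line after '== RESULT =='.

Compute (G \ add) ∪ pre:
  G ∩ del = {}  (empty — regression defined)
  G \ add = {have(k1), have(k3), locked(d_bay_lab), open(d_store_bay)} \ {open(d_store_bay)} = {have(k1), have(k3), locked(d_bay_lab)}
  ∪ pre   = {have(k1), have(k3), locked(d_bay_lab)} ∪ {have(k1), locked(d_store_bay)}
          = {have(k1), have(k3), locked(d_bay_lab), locked(d_store_bay)}

== RESULT ==
["have(k1)", "have(k3)", "locked(d_bay_lab)", "locked(d_store_bay)"]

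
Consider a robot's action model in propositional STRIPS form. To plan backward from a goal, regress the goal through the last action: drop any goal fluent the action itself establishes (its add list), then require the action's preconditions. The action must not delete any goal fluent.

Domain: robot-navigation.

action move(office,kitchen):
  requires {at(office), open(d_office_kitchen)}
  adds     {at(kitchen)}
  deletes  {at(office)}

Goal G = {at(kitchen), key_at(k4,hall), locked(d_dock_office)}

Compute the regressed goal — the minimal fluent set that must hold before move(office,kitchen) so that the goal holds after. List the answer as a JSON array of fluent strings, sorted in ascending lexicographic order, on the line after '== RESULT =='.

Regress:
  G ∩ del = {}  (empty — regression defined)
  G \ add = {at(kitchen), key_at(k4,hall), locked(d_dock_office)} \ {at(kitchen)} = {key_at(k4,hall), locked(d_dock_office)}
  ∪ pre   = {key_at(k4,hall), locked(d_dock_office)} ∪ {at(office), open(d_office_kitchen)}
          = {at(office), key_at(k4,hall), locked(d_dock_office), open(d_office_kitchen)}

== RESULT ==
["at(office)", "key_at(k4,hall)", "locked(d_dock_office)", "open(d_office_kitchen)"]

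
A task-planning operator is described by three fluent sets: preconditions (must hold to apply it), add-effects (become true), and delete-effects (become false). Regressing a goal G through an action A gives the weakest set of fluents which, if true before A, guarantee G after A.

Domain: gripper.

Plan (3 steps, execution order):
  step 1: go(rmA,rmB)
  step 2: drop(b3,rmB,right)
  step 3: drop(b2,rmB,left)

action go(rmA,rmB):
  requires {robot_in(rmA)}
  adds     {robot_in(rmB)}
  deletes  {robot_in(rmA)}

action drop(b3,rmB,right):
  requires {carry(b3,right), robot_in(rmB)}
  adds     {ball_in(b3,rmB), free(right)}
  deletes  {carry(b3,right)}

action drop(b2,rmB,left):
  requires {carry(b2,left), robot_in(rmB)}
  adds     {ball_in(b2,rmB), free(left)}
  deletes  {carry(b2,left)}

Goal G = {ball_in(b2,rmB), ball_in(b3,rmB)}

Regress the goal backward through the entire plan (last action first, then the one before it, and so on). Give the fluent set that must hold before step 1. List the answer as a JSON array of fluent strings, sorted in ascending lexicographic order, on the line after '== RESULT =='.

Regress step by step:
  through step 3 (drop(b2,rmB,left)): drop {ball_in(b2,rmB)}, keep {ball_in(b3,rmB)}, require {carry(b2,left), robot_in(rmB)}
    → {ball_in(b3,rmB), carry(b2,left), robot_in(rmB)}
  through step 2 (drop(b3,rmB,right)): drop {ball_in(b3,rmB)}, keep {carry(b2,left), robot_in(rmB)}, require {carry(b3,right), robot_in(rmB)}
    → {carry(b2,left), carry(b3,right), robot_in(rmB)}
  through step 1 (go(rmA,rmB)): drop {robot_in(rmB)}, keep {carry(b2,left), carry(b3,right)}, require {robot_in(rmA)}
    → {carry(b2,left), carry(b3,right), robot_in(rmA)}

== RESULT ==
["carry(b2,left)", "carry(b3,right)", "robot_in(rmA)"]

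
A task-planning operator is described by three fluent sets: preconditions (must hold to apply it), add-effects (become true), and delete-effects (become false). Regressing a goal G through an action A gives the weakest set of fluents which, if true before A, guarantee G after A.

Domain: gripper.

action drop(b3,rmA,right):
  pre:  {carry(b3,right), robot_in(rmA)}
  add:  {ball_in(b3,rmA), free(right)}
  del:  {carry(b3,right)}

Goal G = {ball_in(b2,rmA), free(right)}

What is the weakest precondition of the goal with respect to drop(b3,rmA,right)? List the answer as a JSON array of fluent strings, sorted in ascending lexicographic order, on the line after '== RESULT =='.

Compute (G \ add) ∪ pre:
  G ∩ del = {}  (empty — regression defined)
  G \ add = {ball_in(b2,rmA), free(right)} \ {ball_in(b3,rmA), free(right)} = {ball_in(b2,rmA)}
  ∪ pre   = {ball_in(b2,rmA)} ∪ {carry(b3,right), robot_in(rmA)}
          = {ball_in(b2,rmA), carry(b3,right), robot_in(rmA)}

== RESULT ==
["ball_in(b2,rmA)", "carry(b3,right)", "robot_in(rmA)"]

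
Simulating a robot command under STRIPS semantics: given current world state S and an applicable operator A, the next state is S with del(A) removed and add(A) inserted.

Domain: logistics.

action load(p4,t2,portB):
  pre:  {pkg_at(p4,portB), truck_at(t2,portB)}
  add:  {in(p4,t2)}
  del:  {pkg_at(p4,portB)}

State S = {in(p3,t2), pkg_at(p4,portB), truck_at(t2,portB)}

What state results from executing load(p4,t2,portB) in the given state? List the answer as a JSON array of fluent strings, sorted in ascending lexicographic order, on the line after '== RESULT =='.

Compute (S \ del) ∪ add:
  pre ⊆ S: {pkg_at(p4,portB), truck_at(t2,portB)} ⊆ S  — applicable
  S \ del = {in(p3,t2), truck_at(t2,portB)}
  ∪ add   = {in(p3,t2), in(p4,t2), truck_at(t2,portB)}

== RESULT ==
["in(p3,t2)", "in(p4,t2)", "truck_at(t2,portB)"]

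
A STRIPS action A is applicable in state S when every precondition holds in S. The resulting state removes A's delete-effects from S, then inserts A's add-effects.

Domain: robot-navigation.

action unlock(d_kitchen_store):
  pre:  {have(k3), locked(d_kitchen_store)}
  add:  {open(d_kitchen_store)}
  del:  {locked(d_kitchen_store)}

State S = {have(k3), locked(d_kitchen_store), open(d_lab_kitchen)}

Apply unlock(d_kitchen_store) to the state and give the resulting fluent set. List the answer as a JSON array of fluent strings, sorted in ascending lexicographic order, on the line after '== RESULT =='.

Progress:
  pre ⊆ S: {have(k3), locked(d_kitchen_store)} ⊆ S  — applicable
  S \ del = {have(k3), open(d_lab_kitchen)}
  ∪ add   = {have(k3), open(d_kitchen_store), open(d_lab_kitchen)}

== RESULT ==
["have(k3)", "open(d_kitchen_store)", "open(d_lab_kitchen)"]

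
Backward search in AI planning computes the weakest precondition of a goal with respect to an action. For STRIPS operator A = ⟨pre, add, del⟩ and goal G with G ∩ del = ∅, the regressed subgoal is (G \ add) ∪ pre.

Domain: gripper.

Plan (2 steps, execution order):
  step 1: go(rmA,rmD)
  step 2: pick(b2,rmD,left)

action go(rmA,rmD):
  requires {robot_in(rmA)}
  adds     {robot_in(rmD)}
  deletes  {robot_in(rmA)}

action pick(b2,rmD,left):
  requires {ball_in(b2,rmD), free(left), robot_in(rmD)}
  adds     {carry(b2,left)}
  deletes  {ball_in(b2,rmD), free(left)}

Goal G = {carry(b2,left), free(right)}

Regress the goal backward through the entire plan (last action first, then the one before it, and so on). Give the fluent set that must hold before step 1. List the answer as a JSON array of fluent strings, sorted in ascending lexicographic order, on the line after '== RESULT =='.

Work backward from the goal:
  through step 2 (pick(b2,rmD,left)): drop {carry(b2,left)}, keep {free(right)}, require {ball_in(b2,rmD), free(left), robot_in(rmD)}
    → {ball_in(b2,rmD), free(left), free(right), robot_in(rmD)}
  through step 1 (go(rmA,rmD)): drop {robot_in(rmD)}, keep {ball_in(b2,rmD), free(left), free(right)}, require {robot_in(rmA)}
    → {ball_in(b2,rmD), free(left), free(right), robot_in(rmA)}

== RESULT ==
["ball_in(b2,rmD)", "free(left)", "free(right)", "robot_in(rmA)"]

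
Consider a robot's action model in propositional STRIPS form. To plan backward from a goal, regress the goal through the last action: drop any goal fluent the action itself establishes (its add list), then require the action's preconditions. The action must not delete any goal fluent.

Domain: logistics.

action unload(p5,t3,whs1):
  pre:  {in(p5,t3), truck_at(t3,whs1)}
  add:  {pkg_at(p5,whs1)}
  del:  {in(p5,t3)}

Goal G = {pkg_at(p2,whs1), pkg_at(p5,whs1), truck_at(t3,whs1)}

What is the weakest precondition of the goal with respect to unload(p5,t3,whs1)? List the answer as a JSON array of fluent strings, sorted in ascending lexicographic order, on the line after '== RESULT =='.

Regress:
  G ∩ del = {}  (empty — regression defined)
  G \ add = {pkg_at(p2,whs1), pkg_at(p5,whs1), truck_at(t3,whs1)} \ {pkg_at(p5,whs1)} = {pkg_at(p2,whs1), truck_at(t3,whs1)}
  ∪ pre   = {pkg_at(p2,whs1), truck_at(t3,whs1)} ∪ {in(p5,t3), truck_at(t3,whs1)}
          = {in(p5,t3), pkg_at(p2,whs1), truck_at(t3,whs1)}

== RESULT ==
["in(p5,t3)", "pkg_at(p2,whs1)", "truck_at(t3,whs1)"]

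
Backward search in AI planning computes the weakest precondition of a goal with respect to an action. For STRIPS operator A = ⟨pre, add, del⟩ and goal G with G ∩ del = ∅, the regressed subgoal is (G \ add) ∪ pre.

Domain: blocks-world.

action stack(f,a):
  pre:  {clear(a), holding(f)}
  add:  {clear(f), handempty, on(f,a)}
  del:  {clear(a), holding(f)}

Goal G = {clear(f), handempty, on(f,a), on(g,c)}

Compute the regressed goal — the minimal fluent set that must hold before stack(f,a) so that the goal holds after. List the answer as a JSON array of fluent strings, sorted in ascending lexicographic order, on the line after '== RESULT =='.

Regress:
  G ∩ del = {}  (empty — regression defined)
  G \ add = {clear(f), handempty, on(f,a), on(g,c)} \ {clear(f), handempty, on(f,a)} = {on(g,c)}
  ∪ pre   = {on(g,c)} ∪ {clear(a), holding(f)}
          = {clear(a), holding(f), on(g,c)}

== RESULT ==
["clear(a)", "holding(f)", "on(g,c)"]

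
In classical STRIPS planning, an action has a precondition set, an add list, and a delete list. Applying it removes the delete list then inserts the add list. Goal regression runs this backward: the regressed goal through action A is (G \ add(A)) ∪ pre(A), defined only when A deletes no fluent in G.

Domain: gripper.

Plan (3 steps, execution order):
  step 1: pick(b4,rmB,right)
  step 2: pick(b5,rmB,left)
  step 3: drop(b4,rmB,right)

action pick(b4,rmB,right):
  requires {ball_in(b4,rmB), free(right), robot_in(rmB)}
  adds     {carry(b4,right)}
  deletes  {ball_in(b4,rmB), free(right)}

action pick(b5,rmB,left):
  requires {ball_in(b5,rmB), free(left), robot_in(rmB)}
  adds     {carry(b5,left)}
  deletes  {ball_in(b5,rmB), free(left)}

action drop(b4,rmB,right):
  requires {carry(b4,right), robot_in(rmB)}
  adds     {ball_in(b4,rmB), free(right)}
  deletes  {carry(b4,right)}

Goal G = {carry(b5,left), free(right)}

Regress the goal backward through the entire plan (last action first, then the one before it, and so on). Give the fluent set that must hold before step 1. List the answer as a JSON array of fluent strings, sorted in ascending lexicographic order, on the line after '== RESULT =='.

Regress step by step:
  through step 3 (drop(b4,rmB,right)): drop {free(right)}, keep {carry(b5,left)}, require {carry(b4,right), robot_in(rmB)}
    → {carry(b4,right), carry(b5,left), robot_in(rmB)}
  through step 2 (pick(b5,rmB,left)): drop {carry(b5,left)}, keep {carry(b4,right), robot_in(rmB)}, require {ball_in(b5,rmB), free(left), robot_in(rmB)}
    → {ball_in(b5,rmB), carry(b4,right), free(left), robot_in(rmB)}
  through step 1 (pick(b4,rmB,right)): drop {carry(b4,right)}, keep {ball_in(b5,rmB), free(left), robot_in(rmB)}, require {ball_in(b4,rmB), free(right), robot_in(rmB)}
    → {ball_in(b4,rmB), ball_in(b5,rmB), free(left), free(right), robot_in(rmB)}

== RESULT ==
["ball_in(b4,rmB)", "ball_in(b5,rmB)", "free(left)", "free(right)", "robot_in(rmB)"]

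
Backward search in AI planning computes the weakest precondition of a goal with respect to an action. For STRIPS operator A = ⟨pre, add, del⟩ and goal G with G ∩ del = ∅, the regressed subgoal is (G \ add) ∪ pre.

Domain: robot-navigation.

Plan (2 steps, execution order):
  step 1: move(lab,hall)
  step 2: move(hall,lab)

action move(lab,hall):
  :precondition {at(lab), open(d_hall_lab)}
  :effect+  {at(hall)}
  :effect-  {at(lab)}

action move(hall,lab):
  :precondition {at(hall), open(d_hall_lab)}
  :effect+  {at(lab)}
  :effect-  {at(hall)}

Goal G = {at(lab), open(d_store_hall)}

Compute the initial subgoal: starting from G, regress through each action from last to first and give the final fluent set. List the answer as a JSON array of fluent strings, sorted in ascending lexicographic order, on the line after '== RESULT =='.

Regress step by step:
  through step 2 (move(hall,lab)): drop {at(lab)}, keep {open(d_store_hall)}, require {at(hall), open(d_hall_lab)}
    → {at(hall), open(d_hall_lab), open(d_store_hall)}
  through step 1 (move(lab,hall)): drop {at(hall)}, keep {open(d_hall_lab), open(d_store_hall)}, require {at(lab), open(d_hall_lab)}
    → {at(lab), open(d_hall_lab), open(d_store_hall)}

== RESULT ==
["at(lab)", "open(d_hall_lab)", "open(d_store_hall)"]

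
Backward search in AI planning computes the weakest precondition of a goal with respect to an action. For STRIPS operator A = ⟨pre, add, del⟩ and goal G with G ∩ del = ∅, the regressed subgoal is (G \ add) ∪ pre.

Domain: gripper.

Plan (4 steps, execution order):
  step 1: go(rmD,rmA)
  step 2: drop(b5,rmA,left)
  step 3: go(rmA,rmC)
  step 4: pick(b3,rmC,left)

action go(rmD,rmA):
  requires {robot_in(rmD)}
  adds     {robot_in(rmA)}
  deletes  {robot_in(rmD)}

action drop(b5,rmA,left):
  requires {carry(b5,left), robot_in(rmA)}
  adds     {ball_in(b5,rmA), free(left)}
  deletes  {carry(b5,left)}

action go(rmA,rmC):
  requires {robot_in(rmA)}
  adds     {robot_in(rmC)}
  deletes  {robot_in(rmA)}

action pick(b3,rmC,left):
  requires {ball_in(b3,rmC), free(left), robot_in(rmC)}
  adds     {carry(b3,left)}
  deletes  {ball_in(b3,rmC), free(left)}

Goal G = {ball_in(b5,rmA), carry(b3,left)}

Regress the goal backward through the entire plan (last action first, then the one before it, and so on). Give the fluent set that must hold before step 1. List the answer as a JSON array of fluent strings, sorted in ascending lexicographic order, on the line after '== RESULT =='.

Work backward from the goal:
  through step 4 (pick(b3,rmC,left)): drop {carry(b3,left)}, keep {ball_in(b5,rmA)}, require {ball_in(b3,rmC), free(left), robot_in(rmC)}
    → {ball_in(b3,rmC), ball_in(b5,rmA), free(left), robot_in(rmC)}
  through step 3 (go(rmA,rmC)): drop {robot_in(rmC)}, keep {ball_in(b3,rmC), ball_in(b5,rmA), free(left)}, require {robot_in(rmA)}
    → {ball_in(b3,rmC), ball_in(b5,rmA), free(left), robot_in(rmA)}
  through step 2 (drop(b5,rmA,left)): drop {ball_in(b5,rmA), free(left)}, keep {ball_in(b3,rmC), robot_in(rmA)}, require {carry(b5,left), robot_in(rmA)}
    → {ball_in(b3,rmC), carry(b5,left), robot_in(rmA)}
  through step 1 (go(rmD,rmA)): drop {robot_in(rmA)}, keep {ball_in(b3,rmC), carry(b5,left)}, require {robot_in(rmD)}
    → {ball_in(b3,rmC), carry(b5,left), robot_in(rmD)}

== RESULT ==
["ball_in(b3,rmC)", "carry(b5,left)", "robot_in(rmD)"]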